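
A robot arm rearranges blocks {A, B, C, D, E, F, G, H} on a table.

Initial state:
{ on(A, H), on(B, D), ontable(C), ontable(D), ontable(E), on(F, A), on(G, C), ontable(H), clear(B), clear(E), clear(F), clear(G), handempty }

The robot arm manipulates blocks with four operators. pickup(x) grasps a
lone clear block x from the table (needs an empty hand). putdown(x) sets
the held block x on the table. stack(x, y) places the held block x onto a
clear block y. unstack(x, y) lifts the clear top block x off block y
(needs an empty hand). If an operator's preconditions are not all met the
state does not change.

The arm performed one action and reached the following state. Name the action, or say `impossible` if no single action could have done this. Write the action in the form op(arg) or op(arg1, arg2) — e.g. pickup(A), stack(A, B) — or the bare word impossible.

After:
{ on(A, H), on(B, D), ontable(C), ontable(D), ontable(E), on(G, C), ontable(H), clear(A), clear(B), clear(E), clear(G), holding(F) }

unstack(F, A)

target: towers=[C/G; D/B; E; H/A] holding=F
     unstack(G, C) → towers=[C; D/B; E; H/A/F] holding=G
         pickup(E) → towers=[C/G; D/B; H/A/F] holding=E
     unstack(B, D) → towers=[C/G; D; E; H/A/F] holding=B
     unstack(F, A) → towers=[C/G; D/B; E; H/A] holding=F  ← match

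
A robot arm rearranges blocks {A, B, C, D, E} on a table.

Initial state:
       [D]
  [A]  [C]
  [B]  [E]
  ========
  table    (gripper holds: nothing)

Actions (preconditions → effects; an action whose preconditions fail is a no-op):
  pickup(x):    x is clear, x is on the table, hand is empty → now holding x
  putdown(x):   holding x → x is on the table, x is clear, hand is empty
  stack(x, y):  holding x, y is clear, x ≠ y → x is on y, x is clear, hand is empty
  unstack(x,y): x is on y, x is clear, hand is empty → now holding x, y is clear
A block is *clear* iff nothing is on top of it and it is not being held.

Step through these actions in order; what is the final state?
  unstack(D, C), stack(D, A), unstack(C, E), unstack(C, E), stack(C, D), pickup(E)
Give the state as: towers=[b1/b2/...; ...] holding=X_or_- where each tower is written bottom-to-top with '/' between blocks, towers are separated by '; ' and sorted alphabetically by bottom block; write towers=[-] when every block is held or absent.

step 1 (unstack(D, C)): towers=[B/A; E/C] holding=D
step 2 (stack(D, A)): towers=[B/A/D; E/C] holding=-
step 3 (unstack(C, E)): towers=[B/A/D; E] holding=C
step 4 (unstack(C, E)) [no-op]: towers=[B/A/D; E] holding=C
step 5 (stack(C, D)): towers=[B/A/D/C; E] holding=-
step 6 (pickup(E)): towers=[B/A/D/C] holding=E

towers=[B/A/D/C] holding=E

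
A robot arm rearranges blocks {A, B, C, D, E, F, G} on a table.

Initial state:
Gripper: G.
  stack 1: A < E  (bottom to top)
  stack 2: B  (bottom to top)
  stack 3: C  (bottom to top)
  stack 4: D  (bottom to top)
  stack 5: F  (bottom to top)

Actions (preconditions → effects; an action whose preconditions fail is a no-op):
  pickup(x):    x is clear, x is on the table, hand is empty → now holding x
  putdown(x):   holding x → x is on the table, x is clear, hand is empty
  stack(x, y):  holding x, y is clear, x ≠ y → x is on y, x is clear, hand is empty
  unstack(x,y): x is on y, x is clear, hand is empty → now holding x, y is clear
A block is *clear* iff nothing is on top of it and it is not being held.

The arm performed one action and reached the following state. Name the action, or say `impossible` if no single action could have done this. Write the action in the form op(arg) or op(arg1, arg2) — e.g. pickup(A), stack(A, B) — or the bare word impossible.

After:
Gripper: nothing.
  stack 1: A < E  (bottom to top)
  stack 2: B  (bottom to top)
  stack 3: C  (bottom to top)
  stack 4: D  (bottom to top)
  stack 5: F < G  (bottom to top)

target: towers=[A/E; B; C; D; F/G] holding=-
        putdown(G) → towers=[A/E; B; C; D; F; G] holding=-
       stack(G, B) → towers=[A/E; B/G; C; D; F] holding=-
       stack(G, F) → towers=[A/E; B; C; D; F/G] holding=-  ← match
       stack(G, D) → towers=[A/E; B; C; D/G; F] holding=-
       stack(G, E) → towers=[A/E/G; B; C; D; F] holding=-
       stack(G, C) → towers=[A/E; B; C/G; D; F] holding=-

stack(G, F)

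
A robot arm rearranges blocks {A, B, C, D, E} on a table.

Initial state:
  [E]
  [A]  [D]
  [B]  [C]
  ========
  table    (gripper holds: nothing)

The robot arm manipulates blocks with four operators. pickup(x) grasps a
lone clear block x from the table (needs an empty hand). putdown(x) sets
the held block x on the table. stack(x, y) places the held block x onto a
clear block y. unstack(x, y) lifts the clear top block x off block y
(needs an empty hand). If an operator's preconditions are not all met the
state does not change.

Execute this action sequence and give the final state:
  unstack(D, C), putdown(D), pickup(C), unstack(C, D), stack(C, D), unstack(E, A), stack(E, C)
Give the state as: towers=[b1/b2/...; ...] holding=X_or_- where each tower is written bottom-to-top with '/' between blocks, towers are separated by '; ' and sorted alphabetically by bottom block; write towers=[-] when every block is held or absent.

step 1 (unstack(D, C)): towers=[B/A/E; C] holding=D
step 2 (putdown(D)): towers=[B/A/E; C; D] holding=-
step 3 (pickup(C)): towers=[B/A/E; D] holding=C
step 4 (unstack(C, D)) [no-op]: towers=[B/A/E; D] holding=C
step 5 (stack(C, D)): towers=[B/A/E; D/C] holding=-
step 6 (unstack(E, A)): towers=[B/A; D/C] holding=E
step 7 (stack(E, C)): towers=[B/A; D/C/E] holding=-

towers=[B/A; D/C/E] holding=-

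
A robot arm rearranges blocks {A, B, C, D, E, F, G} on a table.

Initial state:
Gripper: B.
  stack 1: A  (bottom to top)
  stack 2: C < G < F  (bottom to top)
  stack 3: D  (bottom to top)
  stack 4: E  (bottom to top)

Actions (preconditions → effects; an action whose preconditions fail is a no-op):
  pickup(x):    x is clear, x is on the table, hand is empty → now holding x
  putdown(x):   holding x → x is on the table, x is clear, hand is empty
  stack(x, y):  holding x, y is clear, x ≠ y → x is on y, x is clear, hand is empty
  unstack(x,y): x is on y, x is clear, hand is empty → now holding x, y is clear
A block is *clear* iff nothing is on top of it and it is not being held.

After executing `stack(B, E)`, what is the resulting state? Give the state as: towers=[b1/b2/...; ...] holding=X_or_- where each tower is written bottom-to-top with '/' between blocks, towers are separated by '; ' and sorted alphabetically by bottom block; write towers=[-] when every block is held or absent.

towers=[A; C/G/F; D; E/B] holding=-

before: towers=[A; C/G/F; D; E] holding=B
pre[stack(B, E)]: holding(B) ok, clear(E) ok, B≠E ok
all met → apply stack(B, E)
after:  towers=[A; C/G/F; D; E/B] holding=-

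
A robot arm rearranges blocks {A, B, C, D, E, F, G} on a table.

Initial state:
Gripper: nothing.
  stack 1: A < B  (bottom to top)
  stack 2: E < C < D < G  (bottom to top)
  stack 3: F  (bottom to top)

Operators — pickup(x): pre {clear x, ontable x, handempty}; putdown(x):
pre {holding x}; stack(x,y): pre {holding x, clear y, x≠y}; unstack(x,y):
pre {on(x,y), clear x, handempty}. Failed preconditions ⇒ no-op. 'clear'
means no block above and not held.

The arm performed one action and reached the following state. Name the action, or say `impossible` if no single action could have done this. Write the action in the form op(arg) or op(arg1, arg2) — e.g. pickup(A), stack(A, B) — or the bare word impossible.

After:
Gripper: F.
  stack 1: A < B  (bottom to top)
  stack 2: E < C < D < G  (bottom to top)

target: towers=[A/B; E/C/D/G] holding=F
     unstack(B, A) → towers=[A; E/C/D/G; F] holding=B
         pickup(F) → towers=[A/B; E/C/D/G] holding=F  ← match
     unstack(G, D) → towers=[A/B; E/C/D; F] holding=G

pickup(F)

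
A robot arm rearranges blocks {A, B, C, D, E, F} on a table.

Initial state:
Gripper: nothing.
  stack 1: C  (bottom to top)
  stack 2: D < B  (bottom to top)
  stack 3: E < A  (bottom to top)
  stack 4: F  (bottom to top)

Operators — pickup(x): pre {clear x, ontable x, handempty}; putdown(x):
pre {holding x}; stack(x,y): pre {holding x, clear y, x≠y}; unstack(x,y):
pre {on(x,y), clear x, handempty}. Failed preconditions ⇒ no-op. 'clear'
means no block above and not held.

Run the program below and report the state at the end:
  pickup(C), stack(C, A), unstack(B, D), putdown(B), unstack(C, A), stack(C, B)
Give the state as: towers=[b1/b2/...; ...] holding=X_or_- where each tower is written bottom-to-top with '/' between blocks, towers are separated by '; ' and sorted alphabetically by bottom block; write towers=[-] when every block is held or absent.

towers=[B/C; D; E/A; F] holding=-

step 1 (pickup(C)): towers=[D/B; E/A; F] holding=C
step 2 (stack(C, A)): towers=[D/B; E/A/C; F] holding=-
step 3 (unstack(B, D)): towers=[D; E/A/C; F] holding=B
step 4 (putdown(B)): towers=[B; D; E/A/C; F] holding=-
step 5 (unstack(C, A)): towers=[B; D; E/A; F] holding=C
step 6 (stack(C, B)): towers=[B/C; D; E/A; F] holding=-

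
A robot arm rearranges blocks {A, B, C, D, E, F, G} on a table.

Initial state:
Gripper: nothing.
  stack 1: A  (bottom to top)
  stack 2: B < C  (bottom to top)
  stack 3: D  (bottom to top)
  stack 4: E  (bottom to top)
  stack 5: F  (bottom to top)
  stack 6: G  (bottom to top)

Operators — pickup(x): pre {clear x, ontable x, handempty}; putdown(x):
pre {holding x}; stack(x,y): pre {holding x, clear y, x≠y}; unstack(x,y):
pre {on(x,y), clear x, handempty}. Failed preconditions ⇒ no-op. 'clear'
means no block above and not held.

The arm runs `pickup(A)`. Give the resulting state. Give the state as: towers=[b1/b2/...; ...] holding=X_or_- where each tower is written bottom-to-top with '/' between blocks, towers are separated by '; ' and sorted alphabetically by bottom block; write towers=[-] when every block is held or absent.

towers=[B/C; D; E; F; G] holding=A

before: towers=[A; B/C; D; E; F; G] holding=-
pre[pickup(A)]: clear(A) ✓, ontable(A) ✓, handempty ✓
all met → apply pickup(A)
after:  towers=[B/C; D; E; F; G] holding=A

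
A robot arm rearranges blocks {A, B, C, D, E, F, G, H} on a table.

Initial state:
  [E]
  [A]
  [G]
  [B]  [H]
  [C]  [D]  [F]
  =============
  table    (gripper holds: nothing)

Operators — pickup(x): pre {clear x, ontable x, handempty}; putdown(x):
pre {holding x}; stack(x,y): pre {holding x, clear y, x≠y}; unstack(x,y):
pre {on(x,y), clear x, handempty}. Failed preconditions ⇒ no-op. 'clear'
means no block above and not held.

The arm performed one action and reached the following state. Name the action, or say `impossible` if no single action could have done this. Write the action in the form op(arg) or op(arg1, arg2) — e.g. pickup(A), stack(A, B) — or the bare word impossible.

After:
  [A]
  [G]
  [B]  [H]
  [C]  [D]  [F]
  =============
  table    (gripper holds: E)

unstack(E, A)

target: towers=[C/B/G/A; D/H; F] holding=E
     unstack(E, A) → towers=[C/B/G/A; D/H; F] holding=E  ← match
     unstack(H, D) → towers=[C/B/G/A/E; D; F] holding=H
         pickup(F) → towers=[C/B/G/A/E; D/H] holding=F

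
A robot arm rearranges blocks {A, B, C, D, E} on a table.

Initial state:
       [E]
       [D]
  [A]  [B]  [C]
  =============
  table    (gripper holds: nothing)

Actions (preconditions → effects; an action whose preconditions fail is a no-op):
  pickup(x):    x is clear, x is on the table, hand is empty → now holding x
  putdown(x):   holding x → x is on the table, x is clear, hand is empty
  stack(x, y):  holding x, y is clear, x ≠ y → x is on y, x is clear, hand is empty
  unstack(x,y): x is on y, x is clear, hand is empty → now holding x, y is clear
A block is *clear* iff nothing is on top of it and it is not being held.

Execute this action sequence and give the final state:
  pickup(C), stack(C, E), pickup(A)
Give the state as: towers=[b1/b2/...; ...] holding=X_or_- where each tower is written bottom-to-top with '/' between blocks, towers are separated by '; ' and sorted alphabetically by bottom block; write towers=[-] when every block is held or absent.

towers=[B/D/E/C] holding=A

step 1 (pickup(C)): towers=[A; B/D/E] holding=C
step 2 (stack(C, E)): towers=[A; B/D/E/C] holding=-
step 3 (pickup(A)): towers=[B/D/E/C] holding=A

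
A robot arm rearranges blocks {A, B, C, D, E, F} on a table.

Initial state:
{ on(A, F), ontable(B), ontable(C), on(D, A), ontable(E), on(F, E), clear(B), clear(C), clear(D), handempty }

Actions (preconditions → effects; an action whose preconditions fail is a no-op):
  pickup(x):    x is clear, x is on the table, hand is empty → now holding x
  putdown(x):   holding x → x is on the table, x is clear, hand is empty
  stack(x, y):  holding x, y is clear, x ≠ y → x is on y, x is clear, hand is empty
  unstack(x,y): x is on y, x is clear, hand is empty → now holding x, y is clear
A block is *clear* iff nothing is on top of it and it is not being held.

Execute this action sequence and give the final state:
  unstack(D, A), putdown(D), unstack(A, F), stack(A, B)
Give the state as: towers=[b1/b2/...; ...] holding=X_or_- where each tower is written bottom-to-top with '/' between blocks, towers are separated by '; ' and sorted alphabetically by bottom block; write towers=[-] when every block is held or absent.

step 1 (unstack(D, A)): towers=[B; C; E/F/A] holding=D
step 2 (putdown(D)): towers=[B; C; D; E/F/A] holding=-
step 3 (unstack(A, F)): towers=[B; C; D; E/F] holding=A
step 4 (stack(A, B)): towers=[B/A; C; D; E/F] holding=-

towers=[B/A; C; D; E/F] holding=-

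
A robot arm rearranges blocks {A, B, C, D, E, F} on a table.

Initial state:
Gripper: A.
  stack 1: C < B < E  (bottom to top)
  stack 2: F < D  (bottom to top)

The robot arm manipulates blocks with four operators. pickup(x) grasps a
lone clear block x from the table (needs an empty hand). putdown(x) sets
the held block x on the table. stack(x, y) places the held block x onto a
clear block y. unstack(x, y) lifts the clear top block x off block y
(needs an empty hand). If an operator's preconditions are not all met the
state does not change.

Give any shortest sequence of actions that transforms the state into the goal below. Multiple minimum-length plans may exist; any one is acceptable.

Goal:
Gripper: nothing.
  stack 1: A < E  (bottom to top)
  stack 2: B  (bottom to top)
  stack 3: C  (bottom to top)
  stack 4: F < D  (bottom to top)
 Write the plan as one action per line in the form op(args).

step 1 (putdown(A)): towers=[A; C/B/E; F/D] holding=-
step 2 (unstack(E, B)): towers=[A; C/B; F/D] holding=E
step 3 (stack(E, A)): towers=[A/E; C/B; F/D] holding=-
step 4 (unstack(B, C)): towers=[A/E; C; F/D] holding=B
step 5 (putdown(B)): towers=[A/E; B; C; F/D] holding=-
goal check: towers=[A/E; B; C; F/D] holding=- — reached (length 5, optimal by BFS)

putdown(A)
unstack(E, B)
stack(E, A)
unstack(B, C)
putdown(B)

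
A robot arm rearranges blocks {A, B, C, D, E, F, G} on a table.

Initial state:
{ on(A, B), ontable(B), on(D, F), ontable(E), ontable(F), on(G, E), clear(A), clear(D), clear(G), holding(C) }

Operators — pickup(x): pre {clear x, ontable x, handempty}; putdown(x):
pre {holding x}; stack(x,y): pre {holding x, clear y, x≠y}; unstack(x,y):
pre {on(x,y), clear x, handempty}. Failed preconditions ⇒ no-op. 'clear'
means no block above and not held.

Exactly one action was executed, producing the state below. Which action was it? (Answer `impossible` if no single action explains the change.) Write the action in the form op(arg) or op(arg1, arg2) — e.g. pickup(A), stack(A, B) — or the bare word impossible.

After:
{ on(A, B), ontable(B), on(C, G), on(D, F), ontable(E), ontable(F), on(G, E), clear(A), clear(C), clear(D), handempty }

stack(C, G)

target: towers=[B/A; E/G/C; F/D] holding=-
        putdown(C) → towers=[B/A; C; E/G; F/D] holding=-
       stack(C, G) → towers=[B/A; E/G/C; F/D] holding=-  ← match
       stack(C, D) → towers=[B/A; E/G; F/D/C] holding=-
       stack(C, A) → towers=[B/A/C; E/G; F/D] holding=-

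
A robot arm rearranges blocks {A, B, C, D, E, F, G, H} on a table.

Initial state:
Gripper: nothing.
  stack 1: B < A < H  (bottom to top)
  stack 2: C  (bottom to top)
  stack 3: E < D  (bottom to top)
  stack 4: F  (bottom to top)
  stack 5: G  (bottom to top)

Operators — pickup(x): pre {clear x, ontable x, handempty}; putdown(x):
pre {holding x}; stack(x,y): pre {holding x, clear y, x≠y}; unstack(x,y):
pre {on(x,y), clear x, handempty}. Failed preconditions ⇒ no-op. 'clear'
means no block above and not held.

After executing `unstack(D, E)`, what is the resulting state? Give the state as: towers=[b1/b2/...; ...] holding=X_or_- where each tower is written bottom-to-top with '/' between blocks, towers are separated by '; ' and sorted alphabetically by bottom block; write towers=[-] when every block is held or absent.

before: towers=[B/A/H; C; E/D; F; G] holding=-
pre[unstack(D, E)]: on(D,E) yes, clear(D) yes, handempty yes
all met → apply unstack(D, E)
after:  towers=[B/A/H; C; E; F; G] holding=D

towers=[B/A/H; C; E; F; G] holding=D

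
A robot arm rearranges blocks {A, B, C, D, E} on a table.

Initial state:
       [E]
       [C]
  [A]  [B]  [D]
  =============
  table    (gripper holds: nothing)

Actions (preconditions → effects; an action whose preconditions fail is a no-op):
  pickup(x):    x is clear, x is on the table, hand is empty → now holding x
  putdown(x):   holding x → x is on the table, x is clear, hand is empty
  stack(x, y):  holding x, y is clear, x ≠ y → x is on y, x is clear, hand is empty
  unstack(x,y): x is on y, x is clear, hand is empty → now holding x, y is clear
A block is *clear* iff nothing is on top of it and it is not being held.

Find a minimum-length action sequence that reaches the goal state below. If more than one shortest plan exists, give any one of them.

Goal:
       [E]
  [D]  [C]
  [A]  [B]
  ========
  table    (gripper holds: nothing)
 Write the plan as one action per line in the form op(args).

step 1 (pickup(D)): towers=[A; B/C/E] holding=D
step 2 (stack(D, A)): towers=[A/D; B/C/E] holding=-
goal check: towers=[A/D; B/C/E] holding=- — reached (length 2, optimal by BFS)

pickup(D)
stack(D, A)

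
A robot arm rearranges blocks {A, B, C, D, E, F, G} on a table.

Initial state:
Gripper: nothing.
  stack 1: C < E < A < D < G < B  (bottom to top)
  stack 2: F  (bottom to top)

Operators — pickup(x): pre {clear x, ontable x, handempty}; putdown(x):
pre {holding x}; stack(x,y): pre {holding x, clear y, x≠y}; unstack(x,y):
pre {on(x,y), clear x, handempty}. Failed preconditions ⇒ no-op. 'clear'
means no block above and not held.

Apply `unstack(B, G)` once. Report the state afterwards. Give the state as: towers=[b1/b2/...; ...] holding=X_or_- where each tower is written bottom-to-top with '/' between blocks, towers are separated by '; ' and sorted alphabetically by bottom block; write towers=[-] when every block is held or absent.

before: towers=[C/E/A/D/G/B; F] holding=-
pre[unstack(B, G)]: on(B,G) ✓, clear(B) ✓, handempty ✓
all met → apply unstack(B, G)
after:  towers=[C/E/A/D/G; F] holding=B

towers=[C/E/A/D/G; F] holding=B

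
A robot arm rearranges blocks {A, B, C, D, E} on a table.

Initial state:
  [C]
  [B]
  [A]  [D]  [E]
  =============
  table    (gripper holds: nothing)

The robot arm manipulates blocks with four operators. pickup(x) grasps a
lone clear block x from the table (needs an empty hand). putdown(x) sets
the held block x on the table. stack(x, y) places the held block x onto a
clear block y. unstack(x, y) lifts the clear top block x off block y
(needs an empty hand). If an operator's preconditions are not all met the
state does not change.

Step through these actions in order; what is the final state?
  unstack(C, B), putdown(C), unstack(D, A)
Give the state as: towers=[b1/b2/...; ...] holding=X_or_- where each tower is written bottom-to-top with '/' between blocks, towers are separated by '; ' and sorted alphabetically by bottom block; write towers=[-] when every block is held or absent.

step 1 (unstack(C, B)): towers=[A/B; D; E] holding=C
step 2 (putdown(C)): towers=[A/B; C; D; E] holding=-
step 3 (unstack(D, A)) [no-op]: towers=[A/B; C; D; E] holding=-

towers=[A/B; C; D; E] holding=-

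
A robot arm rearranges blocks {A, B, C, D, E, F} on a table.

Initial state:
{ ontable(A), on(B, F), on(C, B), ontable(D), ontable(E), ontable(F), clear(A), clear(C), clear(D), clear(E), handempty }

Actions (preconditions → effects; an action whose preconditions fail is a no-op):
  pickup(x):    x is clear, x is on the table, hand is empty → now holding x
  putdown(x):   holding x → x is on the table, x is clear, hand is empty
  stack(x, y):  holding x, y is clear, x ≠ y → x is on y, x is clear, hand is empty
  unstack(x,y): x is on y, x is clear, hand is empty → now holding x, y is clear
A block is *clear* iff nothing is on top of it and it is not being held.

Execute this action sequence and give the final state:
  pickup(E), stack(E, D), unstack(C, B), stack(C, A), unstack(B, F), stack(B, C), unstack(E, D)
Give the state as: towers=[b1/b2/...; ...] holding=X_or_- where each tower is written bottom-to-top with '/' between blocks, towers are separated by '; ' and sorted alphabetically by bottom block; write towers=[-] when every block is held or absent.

towers=[A/C/B; D; F] holding=E

step 1 (pickup(E)): towers=[A; D; F/B/C] holding=E
step 2 (stack(E, D)): towers=[A; D/E; F/B/C] holding=-
step 3 (unstack(C, B)): towers=[A; D/E; F/B] holding=C
step 4 (stack(C, A)): towers=[A/C; D/E; F/B] holding=-
step 5 (unstack(B, F)): towers=[A/C; D/E; F] holding=B
step 6 (stack(B, C)): towers=[A/C/B; D/E; F] holding=-
step 7 (unstack(E, D)): towers=[A/C/B; D; F] holding=E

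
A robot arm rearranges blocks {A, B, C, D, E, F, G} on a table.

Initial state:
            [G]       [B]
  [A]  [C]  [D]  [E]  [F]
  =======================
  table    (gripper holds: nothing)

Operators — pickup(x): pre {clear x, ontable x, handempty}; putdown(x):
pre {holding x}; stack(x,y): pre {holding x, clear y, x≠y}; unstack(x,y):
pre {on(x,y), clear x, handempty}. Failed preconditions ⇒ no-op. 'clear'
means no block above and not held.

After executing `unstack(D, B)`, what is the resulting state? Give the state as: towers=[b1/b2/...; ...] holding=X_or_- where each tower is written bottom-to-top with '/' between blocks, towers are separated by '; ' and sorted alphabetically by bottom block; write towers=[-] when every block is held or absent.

before: towers=[A; C; D/G; E; F/B] holding=-
pre[unstack(D, B)]: on(D,B) no, clear(D) no, handempty yes
on(D,B), clear(D) unmet → unstack(D, B) is a no-op
after:  towers=[A; C; D/G; E; F/B] holding=-

towers=[A; C; D/G; E; F/B] holding=-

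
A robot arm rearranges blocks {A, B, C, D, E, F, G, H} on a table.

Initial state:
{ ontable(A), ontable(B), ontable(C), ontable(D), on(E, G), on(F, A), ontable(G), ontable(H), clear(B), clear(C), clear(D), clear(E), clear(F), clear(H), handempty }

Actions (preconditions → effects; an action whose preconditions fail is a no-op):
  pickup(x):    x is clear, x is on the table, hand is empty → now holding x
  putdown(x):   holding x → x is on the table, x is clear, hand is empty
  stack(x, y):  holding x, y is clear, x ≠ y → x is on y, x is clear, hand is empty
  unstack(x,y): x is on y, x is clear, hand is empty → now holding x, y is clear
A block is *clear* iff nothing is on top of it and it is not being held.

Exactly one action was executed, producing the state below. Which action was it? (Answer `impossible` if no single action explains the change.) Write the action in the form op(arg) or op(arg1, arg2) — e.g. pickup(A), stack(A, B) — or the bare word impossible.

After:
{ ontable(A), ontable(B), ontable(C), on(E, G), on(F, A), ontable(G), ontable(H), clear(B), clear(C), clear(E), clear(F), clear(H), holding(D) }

target: towers=[A/F; B; C; G/E; H] holding=D
     unstack(E, G) → towers=[A/F; B; C; D; G; H] holding=E
         pickup(H) → towers=[A/F; B; C; D; G/E] holding=H
         pickup(B) → towers=[A/F; C; D; G/E; H] holding=B
     unstack(F, A) → towers=[A; B; C; D; G/E; H] holding=F
         pickup(D) → towers=[A/F; B; C; G/E; H] holding=D  ← match
         pickup(C) → towers=[A/F; B; D; G/E; H] holding=C

pickup(D)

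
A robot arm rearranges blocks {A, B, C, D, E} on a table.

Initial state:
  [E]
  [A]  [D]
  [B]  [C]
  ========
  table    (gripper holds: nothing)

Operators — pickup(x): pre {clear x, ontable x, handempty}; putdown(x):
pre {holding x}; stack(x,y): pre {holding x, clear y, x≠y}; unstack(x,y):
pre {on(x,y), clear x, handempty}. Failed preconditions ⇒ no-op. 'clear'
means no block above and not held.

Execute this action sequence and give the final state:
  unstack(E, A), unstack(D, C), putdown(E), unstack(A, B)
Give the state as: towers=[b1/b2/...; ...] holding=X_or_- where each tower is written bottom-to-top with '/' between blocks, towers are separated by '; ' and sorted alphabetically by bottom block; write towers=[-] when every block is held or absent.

towers=[B; C/D; E] holding=A

step 1 (unstack(E, A)): towers=[B/A; C/D] holding=E
step 2 (unstack(D, C)) [no-op]: towers=[B/A; C/D] holding=E
step 3 (putdown(E)): towers=[B/A; C/D; E] holding=-
step 4 (unstack(A, B)): towers=[B; C/D; E] holding=A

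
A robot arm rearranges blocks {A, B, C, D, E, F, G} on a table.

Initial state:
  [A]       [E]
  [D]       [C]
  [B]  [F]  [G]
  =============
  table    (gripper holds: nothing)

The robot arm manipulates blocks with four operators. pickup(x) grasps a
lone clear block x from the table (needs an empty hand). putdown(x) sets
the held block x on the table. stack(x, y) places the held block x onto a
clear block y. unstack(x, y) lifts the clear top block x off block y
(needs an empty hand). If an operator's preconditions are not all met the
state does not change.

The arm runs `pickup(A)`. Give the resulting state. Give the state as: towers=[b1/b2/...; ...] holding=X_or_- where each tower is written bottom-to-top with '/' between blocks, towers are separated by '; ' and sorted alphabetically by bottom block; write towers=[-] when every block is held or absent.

towers=[B/D/A; F; G/C/E] holding=-

before: towers=[B/D/A; F; G/C/E] holding=-
pre[pickup(A)]: clear(A) ✓, ontable(A) ✗, handempty ✓
ontable(A) unmet → pickup(A) is a no-op
after:  towers=[B/D/A; F; G/C/E] holding=-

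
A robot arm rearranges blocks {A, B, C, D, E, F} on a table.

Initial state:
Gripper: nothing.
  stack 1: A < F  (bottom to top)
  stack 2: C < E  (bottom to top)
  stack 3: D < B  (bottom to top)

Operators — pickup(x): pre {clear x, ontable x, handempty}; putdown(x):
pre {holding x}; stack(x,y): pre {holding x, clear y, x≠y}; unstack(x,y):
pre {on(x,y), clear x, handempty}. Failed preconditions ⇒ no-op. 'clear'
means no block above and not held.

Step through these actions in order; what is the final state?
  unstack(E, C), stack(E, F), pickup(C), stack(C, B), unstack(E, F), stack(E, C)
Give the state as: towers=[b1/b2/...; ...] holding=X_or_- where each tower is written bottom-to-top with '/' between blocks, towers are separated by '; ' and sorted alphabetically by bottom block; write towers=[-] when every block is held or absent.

towers=[A/F; D/B/C/E] holding=-

step 1 (unstack(E, C)): towers=[A/F; C; D/B] holding=E
step 2 (stack(E, F)): towers=[A/F/E; C; D/B] holding=-
step 3 (pickup(C)): towers=[A/F/E; D/B] holding=C
step 4 (stack(C, B)): towers=[A/F/E; D/B/C] holding=-
step 5 (unstack(E, F)): towers=[A/F; D/B/C] holding=E
step 6 (stack(E, C)): towers=[A/F; D/B/C/E] holding=-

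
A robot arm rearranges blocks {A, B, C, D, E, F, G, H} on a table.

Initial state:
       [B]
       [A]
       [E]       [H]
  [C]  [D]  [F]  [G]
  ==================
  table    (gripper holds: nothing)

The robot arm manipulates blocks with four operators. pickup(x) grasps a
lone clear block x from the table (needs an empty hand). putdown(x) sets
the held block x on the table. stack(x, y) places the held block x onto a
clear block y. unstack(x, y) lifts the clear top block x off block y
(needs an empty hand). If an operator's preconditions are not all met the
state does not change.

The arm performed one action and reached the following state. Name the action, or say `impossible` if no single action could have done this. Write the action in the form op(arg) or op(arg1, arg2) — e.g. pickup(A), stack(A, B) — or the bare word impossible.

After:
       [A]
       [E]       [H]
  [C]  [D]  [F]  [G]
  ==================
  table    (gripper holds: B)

target: towers=[C; D/E/A; F; G/H] holding=B
     unstack(H, G) → towers=[C; D/E/A/B; F; G] holding=H
     unstack(B, A) → towers=[C; D/E/A; F; G/H] holding=B  ← match
         pickup(F) → towers=[C; D/E/A/B; G/H] holding=F
         pickup(C) → towers=[D/E/A/B; F; G/H] holding=C

unstack(B, A)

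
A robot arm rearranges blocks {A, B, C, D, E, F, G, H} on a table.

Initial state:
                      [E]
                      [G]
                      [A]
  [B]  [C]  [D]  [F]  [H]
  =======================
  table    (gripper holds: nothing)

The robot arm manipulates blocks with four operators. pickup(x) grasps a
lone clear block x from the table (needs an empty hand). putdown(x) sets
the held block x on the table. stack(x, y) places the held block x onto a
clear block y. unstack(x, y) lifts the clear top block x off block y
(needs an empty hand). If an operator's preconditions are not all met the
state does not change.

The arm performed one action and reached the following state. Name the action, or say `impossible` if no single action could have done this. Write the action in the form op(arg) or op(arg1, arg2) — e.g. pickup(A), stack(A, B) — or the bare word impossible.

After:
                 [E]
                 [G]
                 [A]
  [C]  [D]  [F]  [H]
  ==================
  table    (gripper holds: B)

pickup(B)

target: towers=[C; D; F; H/A/G/E] holding=B
     unstack(E, G) → towers=[B; C; D; F; H/A/G] holding=E
         pickup(B) → towers=[C; D; F; H/A/G/E] holding=B  ← match
         pickup(F) → towers=[B; C; D; H/A/G/E] holding=F
         pickup(D) → towers=[B; C; F; H/A/G/E] holding=D
         pickup(C) → towers=[B; D; F; H/A/G/E] holding=C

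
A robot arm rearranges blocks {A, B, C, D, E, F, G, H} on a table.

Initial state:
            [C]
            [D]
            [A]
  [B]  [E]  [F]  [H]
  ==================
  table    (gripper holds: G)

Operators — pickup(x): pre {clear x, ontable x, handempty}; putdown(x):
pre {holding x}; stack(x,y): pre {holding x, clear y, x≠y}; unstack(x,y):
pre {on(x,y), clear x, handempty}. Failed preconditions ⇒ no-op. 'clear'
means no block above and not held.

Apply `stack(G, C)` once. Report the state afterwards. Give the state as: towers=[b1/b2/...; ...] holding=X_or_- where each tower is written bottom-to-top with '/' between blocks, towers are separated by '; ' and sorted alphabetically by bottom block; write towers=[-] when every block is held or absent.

towers=[B; E; F/A/D/C/G; H] holding=-

before: towers=[B; E; F/A/D/C; H] holding=G
pre[stack(G, C)]: holding(G) ✓, clear(C) ✓, G≠C ✓
all met → apply stack(G, C)
after:  towers=[B; E; F/A/D/C/G; H] holding=-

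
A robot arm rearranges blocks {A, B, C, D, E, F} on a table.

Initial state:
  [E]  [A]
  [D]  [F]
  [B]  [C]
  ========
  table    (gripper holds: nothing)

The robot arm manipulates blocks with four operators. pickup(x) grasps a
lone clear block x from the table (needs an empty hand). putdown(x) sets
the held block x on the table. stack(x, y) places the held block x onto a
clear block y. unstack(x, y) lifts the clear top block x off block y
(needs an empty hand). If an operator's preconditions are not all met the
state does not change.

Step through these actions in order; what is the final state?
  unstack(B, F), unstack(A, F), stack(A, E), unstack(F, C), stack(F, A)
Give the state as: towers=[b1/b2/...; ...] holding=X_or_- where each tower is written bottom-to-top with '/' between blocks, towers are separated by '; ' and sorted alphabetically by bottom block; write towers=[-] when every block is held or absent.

step 1 (unstack(B, F)) [no-op]: towers=[B/D/E; C/F/A] holding=-
step 2 (unstack(A, F)): towers=[B/D/E; C/F] holding=A
step 3 (stack(A, E)): towers=[B/D/E/A; C/F] holding=-
step 4 (unstack(F, C)): towers=[B/D/E/A; C] holding=F
step 5 (stack(F, A)): towers=[B/D/E/A/F; C] holding=-

towers=[B/D/E/A/F; C] holding=-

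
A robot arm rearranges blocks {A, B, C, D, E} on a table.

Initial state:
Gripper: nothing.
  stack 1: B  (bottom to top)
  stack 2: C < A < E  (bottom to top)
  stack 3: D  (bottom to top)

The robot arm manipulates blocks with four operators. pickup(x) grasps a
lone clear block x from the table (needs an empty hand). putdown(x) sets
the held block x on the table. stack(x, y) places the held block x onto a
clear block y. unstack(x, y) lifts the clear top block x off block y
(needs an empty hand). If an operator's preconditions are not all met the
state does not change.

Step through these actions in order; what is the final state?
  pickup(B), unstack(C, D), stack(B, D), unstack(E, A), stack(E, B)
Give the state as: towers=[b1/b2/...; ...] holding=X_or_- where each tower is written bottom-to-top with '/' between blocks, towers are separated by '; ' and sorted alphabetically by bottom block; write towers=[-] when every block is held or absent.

step 1 (pickup(B)): towers=[C/A/E; D] holding=B
step 2 (unstack(C, D)) [no-op]: towers=[C/A/E; D] holding=B
step 3 (stack(B, D)): towers=[C/A/E; D/B] holding=-
step 4 (unstack(E, A)): towers=[C/A; D/B] holding=E
step 5 (stack(E, B)): towers=[C/A; D/B/E] holding=-

towers=[C/A; D/B/E] holding=-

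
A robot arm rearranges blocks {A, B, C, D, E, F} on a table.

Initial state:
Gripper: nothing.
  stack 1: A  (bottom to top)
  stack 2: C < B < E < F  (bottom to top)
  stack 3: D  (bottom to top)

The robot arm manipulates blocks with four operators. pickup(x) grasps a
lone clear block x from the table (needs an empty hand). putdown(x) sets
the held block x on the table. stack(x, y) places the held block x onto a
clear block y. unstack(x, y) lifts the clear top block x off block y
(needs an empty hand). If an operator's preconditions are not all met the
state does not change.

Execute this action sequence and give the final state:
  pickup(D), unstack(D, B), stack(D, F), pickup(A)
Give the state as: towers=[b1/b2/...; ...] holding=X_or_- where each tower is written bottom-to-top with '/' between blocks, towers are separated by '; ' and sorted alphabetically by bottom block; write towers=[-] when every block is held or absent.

towers=[C/B/E/F/D] holding=A

step 1 (pickup(D)): towers=[A; C/B/E/F] holding=D
step 2 (unstack(D, B)) [no-op]: towers=[A; C/B/E/F] holding=D
step 3 (stack(D, F)): towers=[A; C/B/E/F/D] holding=-
step 4 (pickup(A)): towers=[C/B/E/F/D] holding=A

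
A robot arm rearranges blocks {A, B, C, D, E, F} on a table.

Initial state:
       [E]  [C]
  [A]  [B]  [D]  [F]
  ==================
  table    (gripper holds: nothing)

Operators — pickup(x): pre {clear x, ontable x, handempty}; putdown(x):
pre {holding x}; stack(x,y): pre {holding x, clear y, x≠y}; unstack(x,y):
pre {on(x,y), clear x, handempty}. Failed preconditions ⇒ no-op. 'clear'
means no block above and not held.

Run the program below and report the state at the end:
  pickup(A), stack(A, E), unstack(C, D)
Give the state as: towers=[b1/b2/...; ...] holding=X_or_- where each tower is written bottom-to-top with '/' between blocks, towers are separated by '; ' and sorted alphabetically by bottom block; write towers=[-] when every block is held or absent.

step 1 (pickup(A)): towers=[B/E; D/C; F] holding=A
step 2 (stack(A, E)): towers=[B/E/A; D/C; F] holding=-
step 3 (unstack(C, D)): towers=[B/E/A; D; F] holding=C

towers=[B/E/A; D; F] holding=C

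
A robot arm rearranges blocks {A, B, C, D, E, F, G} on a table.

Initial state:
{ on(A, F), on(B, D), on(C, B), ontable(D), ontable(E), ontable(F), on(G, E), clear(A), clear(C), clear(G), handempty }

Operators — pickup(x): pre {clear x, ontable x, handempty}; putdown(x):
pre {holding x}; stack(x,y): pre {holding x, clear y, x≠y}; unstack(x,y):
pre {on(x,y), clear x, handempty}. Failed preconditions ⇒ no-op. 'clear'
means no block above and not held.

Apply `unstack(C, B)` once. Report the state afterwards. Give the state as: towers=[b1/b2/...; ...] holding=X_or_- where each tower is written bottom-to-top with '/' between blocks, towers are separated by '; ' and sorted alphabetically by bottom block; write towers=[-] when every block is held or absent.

towers=[D/B; E/G; F/A] holding=C

before: towers=[D/B/C; E/G; F/A] holding=-
pre[unstack(C, B)]: on(C,B) yes, clear(C) yes, handempty yes
all met → apply unstack(C, B)
after:  towers=[D/B; E/G; F/A] holding=C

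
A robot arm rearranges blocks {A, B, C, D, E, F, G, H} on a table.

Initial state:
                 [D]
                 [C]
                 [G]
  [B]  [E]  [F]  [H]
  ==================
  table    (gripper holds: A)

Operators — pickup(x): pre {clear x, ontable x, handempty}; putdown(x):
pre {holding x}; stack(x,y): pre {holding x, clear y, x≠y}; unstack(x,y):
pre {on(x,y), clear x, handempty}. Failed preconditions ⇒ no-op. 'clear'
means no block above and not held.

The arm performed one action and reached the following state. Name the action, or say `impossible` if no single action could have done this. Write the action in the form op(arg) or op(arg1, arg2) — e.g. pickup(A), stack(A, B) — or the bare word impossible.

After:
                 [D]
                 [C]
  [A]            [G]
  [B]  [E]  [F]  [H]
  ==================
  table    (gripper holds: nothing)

stack(A, B)

target: towers=[B/A; E; F; H/G/C/D] holding=-
        putdown(A) → towers=[A; B; E; F; H/G/C/D] holding=-
       stack(A, E) → towers=[B; E/A; F; H/G/C/D] holding=-
       stack(A, B) → towers=[B/A; E; F; H/G/C/D] holding=-  ← match
       stack(A, F) → towers=[B; E; F/A; H/G/C/D] holding=-
       stack(A, D) → towers=[B; E; F; H/G/C/D/A] holding=-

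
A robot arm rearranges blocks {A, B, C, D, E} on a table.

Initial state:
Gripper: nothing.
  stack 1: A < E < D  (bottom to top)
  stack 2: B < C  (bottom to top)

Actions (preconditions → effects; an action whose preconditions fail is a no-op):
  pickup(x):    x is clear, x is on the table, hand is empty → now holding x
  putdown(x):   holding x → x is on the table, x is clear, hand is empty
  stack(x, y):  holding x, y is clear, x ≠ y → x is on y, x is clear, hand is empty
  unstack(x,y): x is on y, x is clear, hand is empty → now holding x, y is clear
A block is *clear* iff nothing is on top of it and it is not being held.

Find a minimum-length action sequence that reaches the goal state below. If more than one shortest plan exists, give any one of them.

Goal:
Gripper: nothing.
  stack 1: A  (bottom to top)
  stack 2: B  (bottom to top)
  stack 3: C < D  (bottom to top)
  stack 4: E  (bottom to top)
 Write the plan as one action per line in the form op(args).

step 1 (unstack(C, B)): towers=[A/E/D; B] holding=C
step 2 (putdown(C)): towers=[A/E/D; B; C] holding=-
step 3 (unstack(D, E)): towers=[A/E; B; C] holding=D
step 4 (stack(D, C)): towers=[A/E; B; C/D] holding=-
step 5 (unstack(E, A)): towers=[A; B; C/D] holding=E
step 6 (putdown(E)): towers=[A; B; C/D; E] holding=-
goal check: towers=[A; B; C/D; E] holding=- — reached (length 6, optimal by BFS)

unstack(C, B)
putdown(C)
unstack(D, E)
stack(D, C)
unstack(E, A)
putdown(E)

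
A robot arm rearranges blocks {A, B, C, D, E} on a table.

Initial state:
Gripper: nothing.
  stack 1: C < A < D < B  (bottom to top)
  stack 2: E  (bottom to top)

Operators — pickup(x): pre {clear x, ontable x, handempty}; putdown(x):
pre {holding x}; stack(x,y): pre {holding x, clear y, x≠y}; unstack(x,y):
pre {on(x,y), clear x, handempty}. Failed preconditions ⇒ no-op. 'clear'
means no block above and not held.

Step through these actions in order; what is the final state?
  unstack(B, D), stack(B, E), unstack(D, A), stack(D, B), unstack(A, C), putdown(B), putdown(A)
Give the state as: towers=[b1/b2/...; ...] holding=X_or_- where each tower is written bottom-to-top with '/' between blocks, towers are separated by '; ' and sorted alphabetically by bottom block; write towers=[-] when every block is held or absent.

step 1 (unstack(B, D)): towers=[C/A/D; E] holding=B
step 2 (stack(B, E)): towers=[C/A/D; E/B] holding=-
step 3 (unstack(D, A)): towers=[C/A; E/B] holding=D
step 4 (stack(D, B)): towers=[C/A; E/B/D] holding=-
step 5 (unstack(A, C)): towers=[C; E/B/D] holding=A
step 6 (putdown(B)) [no-op]: towers=[C; E/B/D] holding=A
step 7 (putdown(A)): towers=[A; C; E/B/D] holding=-

towers=[A; C; E/B/D] holding=-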